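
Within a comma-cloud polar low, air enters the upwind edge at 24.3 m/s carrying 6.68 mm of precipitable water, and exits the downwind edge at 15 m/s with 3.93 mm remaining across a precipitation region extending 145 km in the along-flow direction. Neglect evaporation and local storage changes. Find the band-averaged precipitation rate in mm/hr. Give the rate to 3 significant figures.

Column moisture flux per unit crosswind length is F = V × PW.
Inflow: F_in = 24.3 × 6.68 = 162.324 mm·m/s
Outflow: F_out = 15 × 3.93 = 58.95 mm·m/s
Steady-state rate R = (F_in − F_out)/L = (162.324 − 58.95) / 145000 m = 7.129e-04 mm/s.
R = 7.129e-04 × 3600 = 2.57 mm/hr.

R ≈ 2.57 mm/hr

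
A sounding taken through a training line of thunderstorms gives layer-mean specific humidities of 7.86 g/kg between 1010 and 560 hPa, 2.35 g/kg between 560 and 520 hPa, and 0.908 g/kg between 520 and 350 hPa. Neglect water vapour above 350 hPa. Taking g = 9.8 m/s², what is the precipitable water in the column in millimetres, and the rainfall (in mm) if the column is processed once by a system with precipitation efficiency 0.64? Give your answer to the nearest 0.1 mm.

Precipitable water is the column-integrated vapour mass per unit area: PW = (1/g) Σ q̄ Δp, with q in kg/kg and Δp in Pa (1 kg/m² of water = 1 mm).
Layer 1010–560 hPa: Δp = 450 hPa = 45000 Pa, q̄ = 0.00786 kg/kg → 0.00786 × 45000 / 9.8 = 36.09 mm
Layer 560–520 hPa: Δp = 40 hPa = 4000 Pa, q̄ = 0.00235 kg/kg → 0.00235 × 4000 / 9.8 = 0.96 mm
Layer 520–350 hPa: Δp = 170 hPa = 17000 Pa, q̄ = 0.000908 kg/kg → 0.000908 × 17000 / 9.8 = 1.58 mm
PW = 36.09 + 0.96 + 1.58 = 38.63 ≈ 38.6 mm.
Rainfall = ε × PW = 0.64 × 38.6 = 24.7 mm.

PW ≈ 38.6 mm; rainfall ≈ 24.7 mm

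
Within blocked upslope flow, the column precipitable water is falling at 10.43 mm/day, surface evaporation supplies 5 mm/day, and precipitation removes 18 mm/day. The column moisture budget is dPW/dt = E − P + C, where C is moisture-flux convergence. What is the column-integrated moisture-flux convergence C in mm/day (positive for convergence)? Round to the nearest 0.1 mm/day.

C ≈ 2.6 mm/day

dPW/dt = -10.43 mm/day.
C = dPW/dt − E + P = (-10.43) − 5 + 18 = 2.6 mm/day.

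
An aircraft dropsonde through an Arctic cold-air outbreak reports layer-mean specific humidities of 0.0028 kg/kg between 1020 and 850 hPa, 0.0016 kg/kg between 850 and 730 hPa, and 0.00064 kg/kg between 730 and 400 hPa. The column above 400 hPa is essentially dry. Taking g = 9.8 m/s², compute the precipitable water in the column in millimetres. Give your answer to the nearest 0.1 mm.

Precipitable water is the column-integrated vapour mass per unit area: PW = (1/g) Σ q̄ Δp, with q in kg/kg and Δp in Pa (1 kg/m² of water = 1 mm).
Layer 1020–850 hPa: Δp = 170 hPa = 17000 Pa, q̄ = 0.0028 kg/kg → 0.0028 × 17000 / 9.8 = 4.86 mm
Layer 850–730 hPa: Δp = 120 hPa = 12000 Pa, q̄ = 0.0016 kg/kg → 0.0016 × 12000 / 9.8 = 1.96 mm
Layer 730–400 hPa: Δp = 330 hPa = 33000 Pa, q̄ = 0.00064 kg/kg → 0.00064 × 33000 / 9.8 = 2.16 mm
PW = 4.86 + 1.96 + 2.16 = 8.98 ≈ 9.0 mm.

PW ≈ 9.0 mm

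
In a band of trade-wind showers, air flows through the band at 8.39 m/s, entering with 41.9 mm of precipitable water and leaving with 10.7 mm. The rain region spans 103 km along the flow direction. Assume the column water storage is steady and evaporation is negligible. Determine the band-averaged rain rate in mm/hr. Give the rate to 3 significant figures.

Column moisture flux per unit crosswind length is F = V × PW.
Inflow: F_in = 8.39 × 41.9 = 351.541 mm·m/s
Outflow: F_out = 8.39 × 10.7 = 89.773 mm·m/s
Steady-state rate R = (F_in − F_out)/L = (351.541 − 89.773) / 103000 m = 2.541e-03 mm/s.
R = 2.541e-03 × 3600 = 9.15 mm/hr.

R ≈ 9.15 mm/hr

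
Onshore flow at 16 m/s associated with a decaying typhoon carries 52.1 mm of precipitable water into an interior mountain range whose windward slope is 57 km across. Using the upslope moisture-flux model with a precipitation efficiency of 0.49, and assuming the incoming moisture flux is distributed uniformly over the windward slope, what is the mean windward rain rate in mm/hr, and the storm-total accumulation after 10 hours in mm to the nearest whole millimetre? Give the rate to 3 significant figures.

Incoming column moisture flux per unit ridge length: F = V × PW = 16 × 52.1 = 833.6 mm·m/s.
Spread over the 57 km slope with efficiency ε = 0.49: R = ε·F/W = 0.49 × 833.6 / 57000 m = 7.166e-03 mm/s.
R = 7.166e-03 × 3600 = 25.8 mm/hr.
Over 10 h: total = 25.8 × 10 = 258 mm.

R ≈ 25.8 mm/hr; total ≈ 258 mm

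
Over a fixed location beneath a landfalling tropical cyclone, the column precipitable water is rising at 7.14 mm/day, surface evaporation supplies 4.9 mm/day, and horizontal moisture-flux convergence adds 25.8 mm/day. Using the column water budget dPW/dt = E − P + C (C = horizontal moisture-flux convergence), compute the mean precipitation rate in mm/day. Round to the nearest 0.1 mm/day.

dPW/dt = +7.14 mm/day.
P = E + C − dPW/dt = 4.9 + (25.8) − (+7.14) = 23.6 mm/day.

P ≈ 23.6 mm/day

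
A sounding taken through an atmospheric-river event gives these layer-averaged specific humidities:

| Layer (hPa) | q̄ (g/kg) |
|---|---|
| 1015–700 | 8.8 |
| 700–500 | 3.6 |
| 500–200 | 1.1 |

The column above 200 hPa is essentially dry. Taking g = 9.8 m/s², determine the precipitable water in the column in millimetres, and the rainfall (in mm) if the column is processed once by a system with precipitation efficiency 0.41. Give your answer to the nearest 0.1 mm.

Precipitable water is the column-integrated vapour mass per unit area: PW = (1/g) Σ q̄ Δp, with q in kg/kg and Δp in Pa (1 kg/m² of water = 1 mm).
Layer 1015–700 hPa: Δp = 315 hPa = 31500 Pa, q̄ = 0.0088 kg/kg → 0.0088 × 31500 / 9.8 = 28.29 mm
Layer 700–500 hPa: Δp = 200 hPa = 20000 Pa, q̄ = 0.0036 kg/kg → 0.0036 × 20000 / 9.8 = 7.35 mm
Layer 500–200 hPa: Δp = 300 hPa = 30000 Pa, q̄ = 0.0011 kg/kg → 0.0011 × 30000 / 9.8 = 3.37 mm
PW = 28.29 + 7.35 + 3.37 = 39.01 ≈ 39.0 mm.
Rainfall = ε × PW = 0.41 × 39.0 = 16.0 mm.

PW ≈ 39.0 mm; rainfall ≈ 16.0 mm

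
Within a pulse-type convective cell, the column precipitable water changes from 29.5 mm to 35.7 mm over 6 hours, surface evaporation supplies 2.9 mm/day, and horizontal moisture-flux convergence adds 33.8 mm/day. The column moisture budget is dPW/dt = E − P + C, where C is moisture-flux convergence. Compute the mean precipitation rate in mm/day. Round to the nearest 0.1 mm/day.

P ≈ 11.9 mm/day

dPW/dt = (35.7 − 29.5) mm / (6/24 day) = +24.800 mm/day.
P = E + C − dPW/dt = 2.9 + (33.8) − (+24.800) = 11.9 mm/day.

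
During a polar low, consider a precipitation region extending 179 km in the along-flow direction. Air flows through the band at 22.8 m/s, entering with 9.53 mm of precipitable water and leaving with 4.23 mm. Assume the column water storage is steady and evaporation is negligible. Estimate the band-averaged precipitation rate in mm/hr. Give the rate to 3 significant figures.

Column moisture flux per unit crosswind length is F = V × PW.
Inflow: F_in = 22.8 × 9.53 = 217.284 mm·m/s
Outflow: F_out = 22.8 × 4.23 = 96.444 mm·m/s
Steady-state rate R = (F_in − F_out)/L = (217.284 − 96.444) / 179000 m = 6.751e-04 mm/s.
R = 6.751e-04 × 3600 = 2.43 mm/hr.

R ≈ 2.43 mm/hr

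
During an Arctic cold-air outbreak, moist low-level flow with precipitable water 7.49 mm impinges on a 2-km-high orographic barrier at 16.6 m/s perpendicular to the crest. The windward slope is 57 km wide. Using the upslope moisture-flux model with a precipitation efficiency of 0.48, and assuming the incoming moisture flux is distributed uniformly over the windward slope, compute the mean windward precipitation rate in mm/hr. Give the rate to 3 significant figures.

Incoming column moisture flux per unit ridge length: F = V × PW = 16.6 × 7.49 = 124.334 mm·m/s.
Spread over the 57 km slope with efficiency ε = 0.48: R = ε·F/W = 0.48 × 124.334 / 57000 m = 1.047e-03 mm/s.
R = 1.047e-03 × 3600 = 3.77 mm/hr.

R ≈ 3.77 mm/hr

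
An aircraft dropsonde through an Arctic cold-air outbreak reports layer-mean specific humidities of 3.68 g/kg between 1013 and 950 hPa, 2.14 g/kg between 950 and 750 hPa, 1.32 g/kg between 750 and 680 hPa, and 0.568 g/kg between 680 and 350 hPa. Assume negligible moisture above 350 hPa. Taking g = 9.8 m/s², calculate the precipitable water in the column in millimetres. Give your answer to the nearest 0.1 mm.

PW ≈ 9.6 mm

Precipitable water is the column-integrated vapour mass per unit area: PW = (1/g) Σ q̄ Δp, with q in kg/kg and Δp in Pa (1 kg/m² of water = 1 mm).
Layer 1013–950 hPa: Δp = 63 hPa = 6300 Pa, q̄ = 0.00368 kg/kg → 0.00368 × 6300 / 9.8 = 2.37 mm
Layer 950–750 hPa: Δp = 200 hPa = 20000 Pa, q̄ = 0.00214 kg/kg → 0.00214 × 20000 / 9.8 = 4.37 mm
Layer 750–680 hPa: Δp = 70 hPa = 7000 Pa, q̄ = 0.00132 kg/kg → 0.00132 × 7000 / 9.8 = 0.94 mm
Layer 680–350 hPa: Δp = 330 hPa = 33000 Pa, q̄ = 0.000568 kg/kg → 0.000568 × 33000 / 9.8 = 1.91 mm
PW = 2.37 + 4.37 + 0.94 + 1.91 = 9.59 ≈ 9.6 mm.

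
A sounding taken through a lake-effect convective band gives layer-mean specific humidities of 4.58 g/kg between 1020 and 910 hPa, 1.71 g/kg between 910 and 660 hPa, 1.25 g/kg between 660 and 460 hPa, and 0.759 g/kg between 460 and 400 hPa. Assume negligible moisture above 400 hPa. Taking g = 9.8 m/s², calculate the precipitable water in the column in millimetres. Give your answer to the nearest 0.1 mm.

PW ≈ 12.5 mm

Precipitable water is the column-integrated vapour mass per unit area: PW = (1/g) Σ q̄ Δp, with q in kg/kg and Δp in Pa (1 kg/m² of water = 1 mm).
Layer 1020–910 hPa: Δp = 110 hPa = 11000 Pa, q̄ = 0.00458 kg/kg → 0.00458 × 11000 / 9.8 = 5.14 mm
Layer 910–660 hPa: Δp = 250 hPa = 25000 Pa, q̄ = 0.00171 kg/kg → 0.00171 × 25000 / 9.8 = 4.36 mm
Layer 660–460 hPa: Δp = 200 hPa = 20000 Pa, q̄ = 0.00125 kg/kg → 0.00125 × 20000 / 9.8 = 2.55 mm
Layer 460–400 hPa: Δp = 60 hPa = 6000 Pa, q̄ = 0.000759 kg/kg → 0.000759 × 6000 / 9.8 = 0.46 mm
PW = 5.14 + 4.36 + 2.55 + 0.46 = 12.51 ≈ 12.5 mm.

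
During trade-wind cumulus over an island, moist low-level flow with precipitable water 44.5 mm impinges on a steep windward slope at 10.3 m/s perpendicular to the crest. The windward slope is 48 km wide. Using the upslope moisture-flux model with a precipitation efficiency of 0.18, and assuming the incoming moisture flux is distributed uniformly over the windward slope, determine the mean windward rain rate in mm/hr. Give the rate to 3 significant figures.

Incoming column moisture flux per unit ridge length: F = V × PW = 10.3 × 44.5 = 458.35 mm·m/s.
Spread over the 48 km slope with efficiency ε = 0.18: R = ε·F/W = 0.18 × 458.35 / 48000 m = 1.719e-03 mm/s.
R = 1.719e-03 × 3600 = 6.19 mm/hr.

R ≈ 6.19 mm/hr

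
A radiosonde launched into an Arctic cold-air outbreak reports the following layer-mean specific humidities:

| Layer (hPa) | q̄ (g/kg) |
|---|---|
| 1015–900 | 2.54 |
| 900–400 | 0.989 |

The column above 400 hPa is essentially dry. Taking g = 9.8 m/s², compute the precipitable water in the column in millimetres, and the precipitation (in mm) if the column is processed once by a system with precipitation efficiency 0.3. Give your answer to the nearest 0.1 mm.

Precipitable water is the column-integrated vapour mass per unit area: PW = (1/g) Σ q̄ Δp, with q in kg/kg and Δp in Pa (1 kg/m² of water = 1 mm).
Layer 1015–900 hPa: Δp = 115 hPa = 11500 Pa, q̄ = 0.00254 kg/kg → 0.00254 × 11500 / 9.8 = 2.98 mm
Layer 900–400 hPa: Δp = 500 hPa = 50000 Pa, q̄ = 0.000989 kg/kg → 0.000989 × 50000 / 9.8 = 5.05 mm
PW = 2.98 + 5.05 = 8.03 ≈ 8.0 mm.
Precipitation = ε × PW = 0.3 × 8.0 = 2.4 mm.

PW ≈ 8.0 mm; precipitation ≈ 2.4 mm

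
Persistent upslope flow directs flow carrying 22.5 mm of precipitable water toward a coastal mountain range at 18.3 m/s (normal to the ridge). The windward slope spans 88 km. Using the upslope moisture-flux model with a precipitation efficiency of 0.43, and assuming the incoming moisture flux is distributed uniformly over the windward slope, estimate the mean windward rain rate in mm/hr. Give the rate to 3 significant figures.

Incoming column moisture flux per unit ridge length: F = V × PW = 18.3 × 22.5 = 411.75 mm·m/s.
Spread over the 88 km slope with efficiency ε = 0.43: R = ε·F/W = 0.43 × 411.75 / 88000 m = 2.012e-03 mm/s.
R = 2.012e-03 × 3600 = 7.24 mm/hr.

R ≈ 7.24 mm/hr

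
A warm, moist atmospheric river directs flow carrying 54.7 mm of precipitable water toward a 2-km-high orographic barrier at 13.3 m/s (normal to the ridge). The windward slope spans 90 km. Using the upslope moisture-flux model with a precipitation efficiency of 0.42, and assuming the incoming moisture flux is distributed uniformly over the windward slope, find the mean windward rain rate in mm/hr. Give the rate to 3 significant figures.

R ≈ 12.2 mm/hr

Incoming column moisture flux per unit ridge length: F = V × PW = 13.3 × 54.7 = 727.51 mm·m/s.
Spread over the 90 km slope with efficiency ε = 0.42: R = ε·F/W = 0.42 × 727.51 / 90000 m = 3.395e-03 mm/s.
R = 3.395e-03 × 3600 = 12.2 mm/hr.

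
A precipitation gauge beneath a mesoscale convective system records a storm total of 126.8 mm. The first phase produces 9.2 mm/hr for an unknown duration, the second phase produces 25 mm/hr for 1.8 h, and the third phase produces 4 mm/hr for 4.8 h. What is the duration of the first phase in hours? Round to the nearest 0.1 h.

Known phases: 25 × 1.8 + 4 × 4.8 = 45 + 19.2 = 64.2 mm.
Remaining depth = 126.8 − 64.2 = 62.6 mm.
Duration = 62.6 / 9.2 = 6.8 h.

duration ≈ 6.8 h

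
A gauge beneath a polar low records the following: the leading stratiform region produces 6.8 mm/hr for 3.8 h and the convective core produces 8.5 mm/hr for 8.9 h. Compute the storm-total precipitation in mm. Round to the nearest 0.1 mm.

total ≈ 101.5 mm

Total = Σ Rᵢ Δtᵢ = 6.8 × 3.8 + 8.5 × 8.9
      = 25.84 + 75.65 = 101.5 mm.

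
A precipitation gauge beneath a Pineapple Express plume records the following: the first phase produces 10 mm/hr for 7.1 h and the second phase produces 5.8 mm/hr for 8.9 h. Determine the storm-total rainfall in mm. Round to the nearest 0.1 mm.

Total = Σ Rᵢ Δtᵢ = 10 × 7.1 + 5.8 × 8.9
      = 71 + 51.62 = 122.6 mm.

total ≈ 122.6 mm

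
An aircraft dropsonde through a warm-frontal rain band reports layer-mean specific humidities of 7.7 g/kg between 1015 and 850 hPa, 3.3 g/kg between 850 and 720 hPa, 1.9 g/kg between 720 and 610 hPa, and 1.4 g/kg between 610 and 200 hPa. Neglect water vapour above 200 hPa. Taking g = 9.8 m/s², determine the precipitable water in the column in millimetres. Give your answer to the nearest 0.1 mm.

PW ≈ 25.3 mm

Precipitable water is the column-integrated vapour mass per unit area: PW = (1/g) Σ q̄ Δp, with q in kg/kg and Δp in Pa (1 kg/m² of water = 1 mm).
Layer 1015–850 hPa: Δp = 165 hPa = 16500 Pa, q̄ = 0.0077 kg/kg → 0.0077 × 16500 / 9.8 = 12.96 mm
Layer 850–720 hPa: Δp = 130 hPa = 13000 Pa, q̄ = 0.0033 kg/kg → 0.0033 × 13000 / 9.8 = 4.38 mm
Layer 720–610 hPa: Δp = 110 hPa = 11000 Pa, q̄ = 0.0019 kg/kg → 0.0019 × 11000 / 9.8 = 2.13 mm
Layer 610–200 hPa: Δp = 410 hPa = 41000 Pa, q̄ = 0.0014 kg/kg → 0.0014 × 41000 / 9.8 = 5.86 mm
PW = 12.96 + 4.38 + 2.13 + 5.86 = 25.33 ≈ 25.3 mm.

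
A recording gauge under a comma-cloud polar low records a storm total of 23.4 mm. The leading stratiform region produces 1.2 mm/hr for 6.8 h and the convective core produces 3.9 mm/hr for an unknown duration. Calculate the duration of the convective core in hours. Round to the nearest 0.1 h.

duration ≈ 3.9 h

Known phases: 1.2 × 6.8 = 8.16 mm.
Remaining depth = 23.4 − 8.16 = 15.24 mm.
Duration = 15.24 / 3.9 = 3.9 h.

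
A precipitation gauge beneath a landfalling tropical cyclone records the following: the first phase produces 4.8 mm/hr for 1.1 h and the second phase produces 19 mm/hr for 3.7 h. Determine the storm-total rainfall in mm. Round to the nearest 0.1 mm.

Total = Σ Rᵢ Δtᵢ = 4.8 × 1.1 + 19 × 3.7
      = 5.28 + 70.3 = 75.6 mm.

total ≈ 75.6 mm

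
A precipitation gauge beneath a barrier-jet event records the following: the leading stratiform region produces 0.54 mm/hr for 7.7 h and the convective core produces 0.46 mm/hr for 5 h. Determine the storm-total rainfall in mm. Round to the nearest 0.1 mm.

total ≈ 6.5 mm

Total = Σ Rᵢ Δtᵢ = 0.54 × 7.7 + 0.46 × 5
      = 4.158 + 2.3 = 6.5 mm.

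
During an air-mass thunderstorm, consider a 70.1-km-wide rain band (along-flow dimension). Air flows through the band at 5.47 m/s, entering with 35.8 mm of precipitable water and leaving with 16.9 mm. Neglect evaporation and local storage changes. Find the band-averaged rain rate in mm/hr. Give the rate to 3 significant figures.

Column moisture flux per unit crosswind length is F = V × PW.
Inflow: F_in = 5.47 × 35.8 = 195.826 mm·m/s
Outflow: F_out = 5.47 × 16.9 = 92.443 mm·m/s
Steady-state rate R = (F_in − F_out)/L = (195.826 − 92.443) / 70100 m = 1.475e-03 mm/s.
R = 1.475e-03 × 3600 = 5.31 mm/hr.

R ≈ 5.31 mm/hr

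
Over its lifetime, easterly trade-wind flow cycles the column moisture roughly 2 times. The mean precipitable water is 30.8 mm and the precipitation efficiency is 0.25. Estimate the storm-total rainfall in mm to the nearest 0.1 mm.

rainfall ≈ 15.4 mm

Each cycle deposits ε × PW = 0.25 × 30.8 = 7.7 mm.
Over 2 cycles: 2 × 7.7 = 15.4 mm.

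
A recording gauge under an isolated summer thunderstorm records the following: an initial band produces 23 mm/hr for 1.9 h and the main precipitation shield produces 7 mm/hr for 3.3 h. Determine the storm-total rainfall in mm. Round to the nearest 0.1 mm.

Total = Σ Rᵢ Δtᵢ = 23 × 1.9 + 7 × 3.3
      = 43.7 + 23.1 = 66.8 mm.

total ≈ 66.8 mm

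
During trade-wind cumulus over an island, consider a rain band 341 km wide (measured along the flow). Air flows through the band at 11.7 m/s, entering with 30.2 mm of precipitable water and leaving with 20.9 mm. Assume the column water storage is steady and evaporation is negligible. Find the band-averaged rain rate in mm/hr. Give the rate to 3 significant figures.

Column moisture flux per unit crosswind length is F = V × PW.
Inflow: F_in = 11.7 × 30.2 = 353.34 mm·m/s
Outflow: F_out = 11.7 × 20.9 = 244.53 mm·m/s
Steady-state rate R = (F_in − F_out)/L = (353.34 − 244.53) / 341000 m = 3.191e-04 mm/s.
R = 3.191e-04 × 3600 = 1.15 mm/hr.

R ≈ 1.15 mm/hr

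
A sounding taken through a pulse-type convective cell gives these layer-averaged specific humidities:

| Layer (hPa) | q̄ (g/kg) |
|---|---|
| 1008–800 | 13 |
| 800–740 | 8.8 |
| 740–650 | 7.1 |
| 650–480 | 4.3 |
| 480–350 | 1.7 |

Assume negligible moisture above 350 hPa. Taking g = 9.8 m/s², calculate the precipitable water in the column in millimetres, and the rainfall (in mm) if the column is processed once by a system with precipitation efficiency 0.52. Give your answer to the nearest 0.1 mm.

Precipitable water is the column-integrated vapour mass per unit area: PW = (1/g) Σ q̄ Δp, with q in kg/kg and Δp in Pa (1 kg/m² of water = 1 mm).
Layer 1008–800 hPa: Δp = 208 hPa = 20800 Pa, q̄ = 0.013 kg/kg → 0.013 × 20800 / 9.8 = 27.59 mm
Layer 800–740 hPa: Δp = 60 hPa = 6000 Pa, q̄ = 0.0088 kg/kg → 0.0088 × 6000 / 9.8 = 5.39 mm
Layer 740–650 hPa: Δp = 90 hPa = 9000 Pa, q̄ = 0.0071 kg/kg → 0.0071 × 9000 / 9.8 = 6.52 mm
Layer 650–480 hPa: Δp = 170 hPa = 17000 Pa, q̄ = 0.0043 kg/kg → 0.0043 × 17000 / 9.8 = 7.46 mm
Layer 480–350 hPa: Δp = 130 hPa = 13000 Pa, q̄ = 0.0017 kg/kg → 0.0017 × 13000 / 9.8 = 2.26 mm
PW = 27.59 + 5.39 + 6.52 + 7.46 + 2.26 = 49.22 ≈ 49.2 mm.
Rainfall = ε × PW = 0.52 × 49.2 = 25.6 mm.

PW ≈ 49.2 mm; rainfall ≈ 25.6 mm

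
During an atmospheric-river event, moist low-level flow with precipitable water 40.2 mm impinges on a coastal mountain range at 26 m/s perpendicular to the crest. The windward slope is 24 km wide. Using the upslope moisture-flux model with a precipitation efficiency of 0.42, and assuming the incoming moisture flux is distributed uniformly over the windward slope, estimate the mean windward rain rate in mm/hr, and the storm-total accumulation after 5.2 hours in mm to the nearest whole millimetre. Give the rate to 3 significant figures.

R ≈ 65.8 mm/hr; total ≈ 342 mm

Incoming column moisture flux per unit ridge length: F = V × PW = 26 × 40.2 = 1045.2 mm·m/s.
Spread over the 24 km slope with efficiency ε = 0.42: R = ε·F/W = 0.42 × 1045.2 / 24000 m = 1.829e-02 mm/s.
R = 1.829e-02 × 3600 = 65.8 mm/hr.
Over 5.2 h: total = 65.8 × 5.2 = 342.16 ≈ 342 mm.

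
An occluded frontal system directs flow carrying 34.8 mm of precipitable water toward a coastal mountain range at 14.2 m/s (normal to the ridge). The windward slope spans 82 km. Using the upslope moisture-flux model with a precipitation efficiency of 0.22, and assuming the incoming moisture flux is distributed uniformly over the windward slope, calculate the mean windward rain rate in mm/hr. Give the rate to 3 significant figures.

Incoming column moisture flux per unit ridge length: F = V × PW = 14.2 × 34.8 = 494.16 mm·m/s.
Spread over the 82 km slope with efficiency ε = 0.22: R = ε·F/W = 0.22 × 494.16 / 82000 m = 1.326e-03 mm/s.
R = 1.326e-03 × 3600 = 4.77 mm/hr.

R ≈ 4.77 mm/hr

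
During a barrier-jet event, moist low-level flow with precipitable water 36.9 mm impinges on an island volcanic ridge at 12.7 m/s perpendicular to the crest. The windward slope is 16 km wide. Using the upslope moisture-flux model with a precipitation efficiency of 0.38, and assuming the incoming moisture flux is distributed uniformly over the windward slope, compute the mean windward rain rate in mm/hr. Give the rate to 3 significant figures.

Incoming column moisture flux per unit ridge length: F = V × PW = 12.7 × 36.9 = 468.63 mm·m/s.
Spread over the 16 km slope with efficiency ε = 0.38: R = ε·F/W = 0.38 × 468.63 / 16000 m = 1.113e-02 mm/s.
R = 1.113e-02 × 3600 = 40.1 mm/hr.

R ≈ 40.1 mm/hr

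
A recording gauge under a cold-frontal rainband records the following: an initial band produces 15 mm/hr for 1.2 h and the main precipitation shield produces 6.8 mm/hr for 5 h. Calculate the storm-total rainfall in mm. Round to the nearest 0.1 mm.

total ≈ 52.0 mm

Total = Σ Rᵢ Δtᵢ = 15 × 1.2 + 6.8 × 5
      = 18 + 34 = 52.0 mm.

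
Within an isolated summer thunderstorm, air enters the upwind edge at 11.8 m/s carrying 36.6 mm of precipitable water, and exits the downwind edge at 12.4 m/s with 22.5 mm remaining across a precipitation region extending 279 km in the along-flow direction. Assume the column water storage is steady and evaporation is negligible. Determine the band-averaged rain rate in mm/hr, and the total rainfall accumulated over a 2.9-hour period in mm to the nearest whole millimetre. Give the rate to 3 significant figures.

Column moisture flux per unit crosswind length is F = V × PW.
Inflow: F_in = 11.8 × 36.6 = 431.88 mm·m/s
Outflow: F_out = 12.4 × 22.5 = 279 mm·m/s
Steady-state rate R = (F_in − F_out)/L = (431.88 − 279) / 279000 m = 5.480e-04 mm/s.
R = 5.480e-04 × 3600 = 1.97 mm/hr.
Over 2.9 h: total = 1.97 × 2.9 = 5.713 ≈ 6 mm.

R ≈ 1.97 mm/hr; total ≈ 6 mm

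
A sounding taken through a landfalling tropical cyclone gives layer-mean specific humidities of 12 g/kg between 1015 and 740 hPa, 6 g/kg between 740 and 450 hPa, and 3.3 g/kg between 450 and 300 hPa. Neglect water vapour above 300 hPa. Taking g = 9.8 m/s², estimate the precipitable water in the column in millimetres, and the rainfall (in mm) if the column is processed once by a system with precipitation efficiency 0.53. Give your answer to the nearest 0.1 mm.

Precipitable water is the column-integrated vapour mass per unit area: PW = (1/g) Σ q̄ Δp, with q in kg/kg and Δp in Pa (1 kg/m² of water = 1 mm).
Layer 1015–740 hPa: Δp = 275 hPa = 27500 Pa, q̄ = 0.012 kg/kg → 0.012 × 27500 / 9.8 = 33.67 mm
Layer 740–450 hPa: Δp = 290 hPa = 29000 Pa, q̄ = 0.006 kg/kg → 0.006 × 29000 / 9.8 = 17.76 mm
Layer 450–300 hPa: Δp = 150 hPa = 15000 Pa, q̄ = 0.0033 kg/kg → 0.0033 × 15000 / 9.8 = 5.05 mm
PW = 33.67 + 17.76 + 5.05 = 56.48 ≈ 56.5 mm.
Rainfall = ε × PW = 0.53 × 56.5 = 29.9 mm.

PW ≈ 56.5 mm; rainfall ≈ 29.9 mm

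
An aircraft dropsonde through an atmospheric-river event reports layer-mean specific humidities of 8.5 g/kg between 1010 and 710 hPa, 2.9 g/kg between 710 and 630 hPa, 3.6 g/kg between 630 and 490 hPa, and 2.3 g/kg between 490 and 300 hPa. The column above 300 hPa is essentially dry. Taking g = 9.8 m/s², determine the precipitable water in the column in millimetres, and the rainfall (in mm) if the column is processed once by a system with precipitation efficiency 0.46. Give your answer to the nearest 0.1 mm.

PW ≈ 38.0 mm; rainfall ≈ 17.5 mm

Precipitable water is the column-integrated vapour mass per unit area: PW = (1/g) Σ q̄ Δp, with q in kg/kg and Δp in Pa (1 kg/m² of water = 1 mm).
Layer 1010–710 hPa: Δp = 300 hPa = 30000 Pa, q̄ = 0.0085 kg/kg → 0.0085 × 30000 / 9.8 = 26.02 mm
Layer 710–630 hPa: Δp = 80 hPa = 8000 Pa, q̄ = 0.0029 kg/kg → 0.0029 × 8000 / 9.8 = 2.37 mm
Layer 630–490 hPa: Δp = 140 hPa = 14000 Pa, q̄ = 0.0036 kg/kg → 0.0036 × 14000 / 9.8 = 5.14 mm
Layer 490–300 hPa: Δp = 190 hPa = 19000 Pa, q̄ = 0.0023 kg/kg → 0.0023 × 19000 / 9.8 = 4.46 mm
PW = 26.02 + 2.37 + 5.14 + 4.46 = 37.99 ≈ 38.0 mm.
Rainfall = ε × PW = 0.46 × 38.0 = 17.5 mm.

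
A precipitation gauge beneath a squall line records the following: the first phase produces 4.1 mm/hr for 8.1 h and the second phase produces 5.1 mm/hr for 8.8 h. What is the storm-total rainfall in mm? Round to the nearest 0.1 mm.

total ≈ 78.1 mm

Total = Σ Rᵢ Δtᵢ = 4.1 × 8.1 + 5.1 × 8.8
      = 33.21 + 44.88 = 78.1 mm.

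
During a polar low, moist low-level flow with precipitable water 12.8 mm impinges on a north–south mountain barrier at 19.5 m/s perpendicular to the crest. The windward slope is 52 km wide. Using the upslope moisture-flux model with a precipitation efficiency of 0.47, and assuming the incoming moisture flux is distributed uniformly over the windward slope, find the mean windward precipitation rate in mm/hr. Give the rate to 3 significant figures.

Incoming column moisture flux per unit ridge length: F = V × PW = 19.5 × 12.8 = 249.6 mm·m/s.
Spread over the 52 km slope with efficiency ε = 0.47: R = ε·F/W = 0.47 × 249.6 / 52000 m = 2.256e-03 mm/s.
R = 2.256e-03 × 3600 = 8.12 mm/hr.

R ≈ 8.12 mm/hr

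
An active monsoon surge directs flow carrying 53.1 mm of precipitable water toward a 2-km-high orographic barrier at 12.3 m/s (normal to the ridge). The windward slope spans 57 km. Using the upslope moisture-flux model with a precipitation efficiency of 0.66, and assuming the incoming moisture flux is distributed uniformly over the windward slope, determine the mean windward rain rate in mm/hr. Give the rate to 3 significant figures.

R ≈ 27.2 mm/hr

Incoming column moisture flux per unit ridge length: F = V × PW = 12.3 × 53.1 = 653.13 mm·m/s.
Spread over the 57 km slope with efficiency ε = 0.66: R = ε·F/W = 0.66 × 653.13 / 57000 m = 7.563e-03 mm/s.
R = 7.563e-03 × 3600 = 27.2 mm/hr.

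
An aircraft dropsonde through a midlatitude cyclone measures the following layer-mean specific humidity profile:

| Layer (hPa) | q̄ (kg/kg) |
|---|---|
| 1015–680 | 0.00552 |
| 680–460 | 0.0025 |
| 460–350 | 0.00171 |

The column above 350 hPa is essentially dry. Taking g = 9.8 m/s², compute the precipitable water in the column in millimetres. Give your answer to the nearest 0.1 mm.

Precipitable water is the column-integrated vapour mass per unit area: PW = (1/g) Σ q̄ Δp, with q in kg/kg and Δp in Pa (1 kg/m² of water = 1 mm).
Layer 1015–680 hPa: Δp = 335 hPa = 33500 Pa, q̄ = 0.00552 kg/kg → 0.00552 × 33500 / 9.8 = 18.87 mm
Layer 680–460 hPa: Δp = 220 hPa = 22000 Pa, q̄ = 0.0025 kg/kg → 0.0025 × 22000 / 9.8 = 5.61 mm
Layer 460–350 hPa: Δp = 110 hPa = 11000 Pa, q̄ = 0.00171 kg/kg → 0.00171 × 11000 / 9.8 = 1.92 mm
PW = 18.87 + 5.61 + 1.92 = 26.40 ≈ 26.4 mm.

PW ≈ 26.4 mm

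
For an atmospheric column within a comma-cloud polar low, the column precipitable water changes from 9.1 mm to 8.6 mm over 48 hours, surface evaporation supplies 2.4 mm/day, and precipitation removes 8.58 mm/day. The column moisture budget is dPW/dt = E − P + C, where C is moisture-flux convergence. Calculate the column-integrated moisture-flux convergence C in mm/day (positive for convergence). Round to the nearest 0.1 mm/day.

C ≈ 5.9 mm/day

dPW/dt = (8.6 − 9.1) mm / (48/24 day) = -0.250 mm/day.
C = dPW/dt − E + P = (-0.250) − 2.4 + 8.58 = 5.9 mm/day.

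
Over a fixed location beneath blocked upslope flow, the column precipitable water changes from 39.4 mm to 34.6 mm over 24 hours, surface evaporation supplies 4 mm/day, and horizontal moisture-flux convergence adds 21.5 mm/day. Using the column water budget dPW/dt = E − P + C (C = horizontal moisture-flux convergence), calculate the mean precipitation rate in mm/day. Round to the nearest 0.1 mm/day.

dPW/dt = (34.6 − 39.4) mm / (24/24 day) = -4.800 mm/day.
P = E + C − dPW/dt = 4 + (21.5) − (-4.800) = 30.3 mm/day.

P ≈ 30.3 mm/day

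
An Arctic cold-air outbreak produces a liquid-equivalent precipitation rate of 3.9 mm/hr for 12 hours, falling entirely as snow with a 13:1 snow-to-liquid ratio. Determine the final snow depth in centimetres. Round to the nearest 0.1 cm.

Liquid-equivalent depth = 3.9 × 12 = 46.8 mm.
Snow depth = 46.8 mm × 13 = 608.4 mm = 60.8 cm.

snow depth ≈ 60.8 cm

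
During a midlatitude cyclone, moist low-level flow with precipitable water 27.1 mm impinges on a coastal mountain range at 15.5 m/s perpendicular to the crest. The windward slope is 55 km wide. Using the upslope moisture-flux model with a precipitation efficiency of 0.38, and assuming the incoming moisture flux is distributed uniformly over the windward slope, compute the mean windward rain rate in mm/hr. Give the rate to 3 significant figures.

R ≈ 10.4 mm/hr

Incoming column moisture flux per unit ridge length: F = V × PW = 15.5 × 27.1 = 420.05 mm·m/s.
Spread over the 55 km slope with efficiency ε = 0.38: R = ε·F/W = 0.38 × 420.05 / 55000 m = 2.902e-03 mm/s.
R = 2.902e-03 × 3600 = 10.4 mm/hr.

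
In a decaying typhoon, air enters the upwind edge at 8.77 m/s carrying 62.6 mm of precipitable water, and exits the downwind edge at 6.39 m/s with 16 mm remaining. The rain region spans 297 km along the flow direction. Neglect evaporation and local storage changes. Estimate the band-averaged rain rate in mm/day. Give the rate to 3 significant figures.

R ≈ 130 mm/day

Column moisture flux per unit crosswind length is F = V × PW.
Inflow: F_in = 8.77 × 62.6 = 549.002 mm·m/s
Outflow: F_out = 6.39 × 16 = 102.24 mm·m/s
Steady-state rate R = (F_in − F_out)/L = (549.002 − 102.24) / 297000 m = 1.504e-03 mm/s.
R = 1.504e-03 × 3600 × 24 = 130 mm/day.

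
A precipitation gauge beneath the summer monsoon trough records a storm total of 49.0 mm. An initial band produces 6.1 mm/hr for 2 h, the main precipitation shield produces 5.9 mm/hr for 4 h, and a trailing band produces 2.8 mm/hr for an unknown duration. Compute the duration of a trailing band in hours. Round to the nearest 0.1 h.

Known phases: 6.1 × 2 + 5.9 × 4 = 12.2 + 23.6 = 35.8 mm.
Remaining depth = 49.0 − 35.8 = 13.2 mm.
Duration = 13.2 / 2.8 = 4.7 h.

duration ≈ 4.7 h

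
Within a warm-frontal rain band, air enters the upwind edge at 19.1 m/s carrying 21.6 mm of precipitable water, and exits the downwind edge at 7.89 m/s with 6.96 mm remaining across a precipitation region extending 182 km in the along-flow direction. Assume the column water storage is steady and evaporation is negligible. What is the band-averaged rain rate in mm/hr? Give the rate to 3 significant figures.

Column moisture flux per unit crosswind length is F = V × PW.
Inflow: F_in = 19.1 × 21.6 = 412.56 mm·m/s
Outflow: F_out = 7.89 × 6.96 = 54.9144 mm·m/s
Steady-state rate R = (F_in − F_out)/L = (412.56 − 54.9144) / 182000 m = 1.965e-03 mm/s.
R = 1.965e-03 × 3600 = 7.07 mm/hr.

R ≈ 7.07 mm/hr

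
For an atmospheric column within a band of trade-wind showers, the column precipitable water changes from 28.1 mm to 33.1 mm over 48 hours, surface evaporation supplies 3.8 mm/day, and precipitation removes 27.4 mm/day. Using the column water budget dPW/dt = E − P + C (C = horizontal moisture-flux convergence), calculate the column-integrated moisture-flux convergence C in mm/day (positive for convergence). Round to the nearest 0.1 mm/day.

C ≈ 26.1 mm/day

dPW/dt = (33.1 − 28.1) mm / (48/24 day) = +2.500 mm/day.
C = dPW/dt − E + P = (+2.500) − 3.8 + 27.4 = 26.1 mm/day.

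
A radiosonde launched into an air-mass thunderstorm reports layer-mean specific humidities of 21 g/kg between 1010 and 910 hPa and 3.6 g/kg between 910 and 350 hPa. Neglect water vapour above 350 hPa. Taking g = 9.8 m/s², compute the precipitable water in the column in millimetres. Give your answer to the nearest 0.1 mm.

Precipitable water is the column-integrated vapour mass per unit area: PW = (1/g) Σ q̄ Δp, with q in kg/kg and Δp in Pa (1 kg/m² of water = 1 mm).
Layer 1010–910 hPa: Δp = 100 hPa = 10000 Pa, q̄ = 0.021 kg/kg → 0.021 × 10000 / 9.8 = 21.43 mm
Layer 910–350 hPa: Δp = 560 hPa = 56000 Pa, q̄ = 0.0036 kg/kg → 0.0036 × 56000 / 9.8 = 20.57 mm
PW = 21.43 + 20.57 = 42.00 ≈ 42.0 mm.

PW ≈ 42.0 mm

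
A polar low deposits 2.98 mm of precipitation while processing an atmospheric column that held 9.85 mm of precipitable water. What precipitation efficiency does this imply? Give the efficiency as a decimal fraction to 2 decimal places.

ε = precipitation / PW = 2.98 / 9.85 = 0.30.

ε ≈ 0.30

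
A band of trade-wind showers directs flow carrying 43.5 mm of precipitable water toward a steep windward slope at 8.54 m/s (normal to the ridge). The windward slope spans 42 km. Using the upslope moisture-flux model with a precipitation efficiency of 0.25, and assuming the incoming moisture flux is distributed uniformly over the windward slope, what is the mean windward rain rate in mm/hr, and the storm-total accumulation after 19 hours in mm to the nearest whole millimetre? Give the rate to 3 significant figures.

Incoming column moisture flux per unit ridge length: F = V × PW = 8.54 × 43.5 = 371.49 mm·m/s.
Spread over the 42 km slope with efficiency ε = 0.25: R = ε·F/W = 0.25 × 371.49 / 42000 m = 2.211e-03 mm/s.
R = 2.211e-03 × 3600 = 7.96 mm/hr.
Over 19 h: total = 7.96 × 19 = 151.24 ≈ 151 mm.

R ≈ 7.96 mm/hr; total ≈ 151 mm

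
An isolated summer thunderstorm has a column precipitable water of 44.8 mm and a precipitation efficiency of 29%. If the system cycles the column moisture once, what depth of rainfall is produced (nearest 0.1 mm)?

Rainfall = ε × PW = 0.29 × 44.8 = 13.0 mm.

rainfall ≈ 13.0 mm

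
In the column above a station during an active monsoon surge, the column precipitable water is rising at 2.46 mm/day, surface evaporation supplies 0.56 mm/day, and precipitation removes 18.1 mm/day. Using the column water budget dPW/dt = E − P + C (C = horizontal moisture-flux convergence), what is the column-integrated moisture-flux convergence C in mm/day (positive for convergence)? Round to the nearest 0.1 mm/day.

C ≈ 20.0 mm/day

dPW/dt = +2.46 mm/day.
C = dPW/dt − E + P = (+2.46) − 0.56 + 18.1 = 20.0 mm/day.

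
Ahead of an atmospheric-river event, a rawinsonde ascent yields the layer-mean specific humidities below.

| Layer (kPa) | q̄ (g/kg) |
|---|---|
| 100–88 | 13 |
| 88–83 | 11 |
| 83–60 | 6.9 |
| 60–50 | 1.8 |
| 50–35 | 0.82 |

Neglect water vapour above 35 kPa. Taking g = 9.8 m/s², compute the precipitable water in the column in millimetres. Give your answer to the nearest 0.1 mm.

Precipitable water is the column-integrated vapour mass per unit area: PW = (1/g) Σ q̄ Δp, with q in kg/kg and Δp in Pa (1 kg/m² of water = 1 mm).
Layer 100–88 kPa: Δp = 120 hPa = 12000 Pa, q̄ = 0.013 kg/kg → 0.013 × 12000 / 9.8 = 15.92 mm
Layer 88–83 kPa: Δp = 50 hPa = 5000 Pa, q̄ = 0.011 kg/kg → 0.011 × 5000 / 9.8 = 5.61 mm
Layer 83–60 kPa: Δp = 230 hPa = 23000 Pa, q̄ = 0.0069 kg/kg → 0.0069 × 23000 / 9.8 = 16.19 mm
Layer 60–50 kPa: Δp = 100 hPa = 10000 Pa, q̄ = 0.0018 kg/kg → 0.0018 × 10000 / 9.8 = 1.84 mm
Layer 50–35 kPa: Δp = 150 hPa = 15000 Pa, q̄ = 0.00082 kg/kg → 0.00082 × 15000 / 9.8 = 1.26 mm
PW = 15.92 + 5.61 + 16.19 + 1.84 + 1.26 = 40.82 ≈ 40.8 mm.

PW ≈ 40.8 mm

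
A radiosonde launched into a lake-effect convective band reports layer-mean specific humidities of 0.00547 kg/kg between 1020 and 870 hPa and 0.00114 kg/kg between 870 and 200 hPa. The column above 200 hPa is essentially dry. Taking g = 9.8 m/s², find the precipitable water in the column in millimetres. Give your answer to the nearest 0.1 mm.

Precipitable water is the column-integrated vapour mass per unit area: PW = (1/g) Σ q̄ Δp, with q in kg/kg and Δp in Pa (1 kg/m² of water = 1 mm).
Layer 1020–870 hPa: Δp = 150 hPa = 15000 Pa, q̄ = 0.00547 kg/kg → 0.00547 × 15000 / 9.8 = 8.37 mm
Layer 870–200 hPa: Δp = 670 hPa = 67000 Pa, q̄ = 0.00114 kg/kg → 0.00114 × 67000 / 9.8 = 7.79 mm
PW = 8.37 + 7.79 = 16.16 ≈ 16.2 mm.

PW ≈ 16.2 mm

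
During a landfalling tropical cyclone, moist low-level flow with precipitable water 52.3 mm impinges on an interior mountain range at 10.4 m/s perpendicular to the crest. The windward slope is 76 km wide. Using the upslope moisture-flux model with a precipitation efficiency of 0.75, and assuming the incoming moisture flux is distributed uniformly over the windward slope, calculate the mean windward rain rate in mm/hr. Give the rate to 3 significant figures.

R ≈ 19.3 mm/hr

Incoming column moisture flux per unit ridge length: F = V × PW = 10.4 × 52.3 = 543.92 mm·m/s.
Spread over the 76 km slope with efficiency ε = 0.75: R = ε·F/W = 0.75 × 543.92 / 76000 m = 5.368e-03 mm/s.
R = 5.368e-03 × 3600 = 19.3 mm/hr.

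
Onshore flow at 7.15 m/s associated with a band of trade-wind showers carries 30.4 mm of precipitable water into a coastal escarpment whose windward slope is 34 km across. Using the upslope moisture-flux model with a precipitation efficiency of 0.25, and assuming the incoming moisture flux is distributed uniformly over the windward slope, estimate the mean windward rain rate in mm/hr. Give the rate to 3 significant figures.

R ≈ 5.75 mm/hr

Incoming column moisture flux per unit ridge length: F = V × PW = 7.15 × 30.4 = 217.36 mm·m/s.
Spread over the 34 km slope with efficiency ε = 0.25: R = ε·F/W = 0.25 × 217.36 / 34000 m = 1.598e-03 mm/s.
R = 1.598e-03 × 3600 = 5.75 mm/hr.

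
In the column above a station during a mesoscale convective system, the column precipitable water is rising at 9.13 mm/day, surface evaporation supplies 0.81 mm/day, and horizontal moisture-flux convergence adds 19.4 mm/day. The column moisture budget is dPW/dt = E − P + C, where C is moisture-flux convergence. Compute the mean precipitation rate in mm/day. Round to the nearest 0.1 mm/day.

P ≈ 11.1 mm/day

dPW/dt = +9.13 mm/day.
P = E + C − dPW/dt = 0.81 + (19.4) − (+9.13) = 11.1 mm/day.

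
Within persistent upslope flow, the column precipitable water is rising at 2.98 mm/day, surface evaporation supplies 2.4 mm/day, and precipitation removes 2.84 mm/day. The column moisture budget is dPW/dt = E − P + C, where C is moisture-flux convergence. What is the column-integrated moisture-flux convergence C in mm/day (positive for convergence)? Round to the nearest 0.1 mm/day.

dPW/dt = +2.98 mm/day.
C = dPW/dt − E + P = (+2.98) − 2.4 + 2.84 = 3.4 mm/day.

C ≈ 3.4 mm/day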